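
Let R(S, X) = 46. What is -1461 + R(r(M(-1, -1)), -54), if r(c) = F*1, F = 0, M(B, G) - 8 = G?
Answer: -1415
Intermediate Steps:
M(B, G) = 8 + G
r(c) = 0 (r(c) = 0*1 = 0)
-1461 + R(r(M(-1, -1)), -54) = -1461 + 46 = -1415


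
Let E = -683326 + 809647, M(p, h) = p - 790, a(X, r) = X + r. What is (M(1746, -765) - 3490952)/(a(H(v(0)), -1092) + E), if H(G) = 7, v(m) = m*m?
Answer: -872499/31309 ≈ -27.867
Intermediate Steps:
v(m) = m²
M(p, h) = -790 + p
E = 126321
(M(1746, -765) - 3490952)/(a(H(v(0)), -1092) + E) = ((-790 + 1746) - 3490952)/((7 - 1092) + 126321) = (956 - 3490952)/(-1085 + 126321) = -3489996/125236 = -3489996*1/125236 = -872499/31309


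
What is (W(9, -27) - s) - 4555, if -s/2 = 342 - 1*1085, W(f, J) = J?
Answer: -6068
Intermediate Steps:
s = 1486 (s = -2*(342 - 1*1085) = -2*(342 - 1085) = -2*(-743) = 1486)
(W(9, -27) - s) - 4555 = (-27 - 1*1486) - 4555 = (-27 - 1486) - 4555 = -1513 - 4555 = -6068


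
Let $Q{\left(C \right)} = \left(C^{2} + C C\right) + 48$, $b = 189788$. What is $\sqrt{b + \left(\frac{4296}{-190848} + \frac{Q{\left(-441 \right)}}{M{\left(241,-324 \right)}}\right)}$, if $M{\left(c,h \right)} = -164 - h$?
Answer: $\frac{\sqrt{759678313618}}{1988} \approx 438.43$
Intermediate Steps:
$Q{\left(C \right)} = 48 + 2 C^{2}$ ($Q{\left(C \right)} = \left(C^{2} + C^{2}\right) + 48 = 2 C^{2} + 48 = 48 + 2 C^{2}$)
$\sqrt{b + \left(\frac{4296}{-190848} + \frac{Q{\left(-441 \right)}}{M{\left(241,-324 \right)}}\right)} = \sqrt{189788 + \left(\frac{4296}{-190848} + \frac{48 + 2 \left(-441\right)^{2}}{-164 - -324}\right)} = \sqrt{189788 + \left(4296 \left(- \frac{1}{190848}\right) + \frac{48 + 2 \cdot 194481}{-164 + 324}\right)} = \sqrt{189788 - \left(\frac{179}{7952} - \frac{48 + 388962}{160}\right)} = \sqrt{189788 + \left(- \frac{179}{7952} + 389010 \cdot \frac{1}{160}\right)} = \sqrt{189788 + \left(- \frac{179}{7952} + \frac{38901}{16}\right)} = \sqrt{189788 + \frac{9666809}{3976}} = \sqrt{\frac{764263897}{3976}} = \frac{\sqrt{759678313618}}{1988}$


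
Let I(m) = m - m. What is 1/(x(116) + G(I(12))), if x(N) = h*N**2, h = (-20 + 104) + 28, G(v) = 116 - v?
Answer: 1/1507188 ≈ 6.6349e-7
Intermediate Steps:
I(m) = 0
h = 112 (h = 84 + 28 = 112)
x(N) = 112*N**2
1/(x(116) + G(I(12))) = 1/(112*116**2 + (116 - 1*0)) = 1/(112*13456 + (116 + 0)) = 1/(1507072 + 116) = 1/1507188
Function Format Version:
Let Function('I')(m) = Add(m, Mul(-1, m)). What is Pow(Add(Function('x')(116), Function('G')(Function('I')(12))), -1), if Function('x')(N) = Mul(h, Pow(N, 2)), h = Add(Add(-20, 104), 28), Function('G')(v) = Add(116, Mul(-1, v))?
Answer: Rational(1, 1507188) ≈ 6.6349e-7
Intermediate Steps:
Function('I')(m) = 0
h = 112 (h = Add(84, 28) = 112)
Function('x')(N) = Mul(112, Pow(N, 2))
Pow(Add(Function('x')(116), Function('G')(Function('I')(12))), -1) = Pow(Add(Mul(112, Pow(116, 2)), Add(116, Mul(-1, 0))), -1) = Pow(Add(Mul(112, 13456), Add(116, 0)), -1) = Pow(Add(1507072, 116), -1) = Pow(1507188, -1) = Rational(1, 1507188)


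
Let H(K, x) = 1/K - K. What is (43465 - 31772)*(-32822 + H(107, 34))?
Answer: -41199139586/107 ≈ -3.8504e+8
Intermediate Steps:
H(K, x) = 1/K - K
(43465 - 31772)*(-32822 + H(107, 34)) = (43465 - 31772)*(-32822 + (1/107 - 1*107)) = 11693*(-32822 + (1/107 - 107)) = 11693*(-32822 - 11448/107) = 11693*(-3523402/107) = -41199139586/107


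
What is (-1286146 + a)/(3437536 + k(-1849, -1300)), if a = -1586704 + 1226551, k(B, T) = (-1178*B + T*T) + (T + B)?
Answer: -1646299/7302509 ≈ -0.22544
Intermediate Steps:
k(B, T) = T + T² - 1177*B (k(B, T) = (-1178*B + T²) + (B + T) = (T² - 1178*B) + (B + T) = T + T² - 1177*B)
a = -360153
(-1286146 + a)/(3437536 + k(-1849, -1300)) = (-1286146 - 360153)/(3437536 + (-1300 + (-1300)² - 1177*(-1849))) = -1646299/(3437536 + (-1300 + 1690000 + 2176273)) = -1646299/(3437536 + 3864973) = -1646299/7302509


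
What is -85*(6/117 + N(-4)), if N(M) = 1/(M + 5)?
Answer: -3485/39 ≈ -89.359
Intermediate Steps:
N(M) = 1/(5 + M)
-85*(6/117 + N(-4)) = -85*(6/117 + 1/(5 - 4)) = -85*(6*(1/117) + 1/1) = -85*(2/39 + 1) = -85*41/39 = -3485/39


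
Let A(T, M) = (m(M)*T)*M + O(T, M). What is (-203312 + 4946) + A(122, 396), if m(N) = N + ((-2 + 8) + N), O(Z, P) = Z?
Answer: 38354732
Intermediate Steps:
m(N) = 6 + 2*N (m(N) = N + (6 + N) = 6 + 2*N)
A(T, M) = T + M*T*(6 + 2*M) (A(T, M) = ((6 + 2*M)*T)*M + T = (T*(6 + 2*M))*M + T = M*T*(6 + 2*M) + T = T + M*T*(6 + 2*M))
(-203312 + 4946) + A(122, 396) = (-203312 + 4946) + 122*(1 + 2*396*(3 + 396)) = -198366 + 122*(1 + 2*396*399) = -198366 + 122*(1 + 316008) = -198366 + 122*316009 = -198366 + 38553098 = 38354732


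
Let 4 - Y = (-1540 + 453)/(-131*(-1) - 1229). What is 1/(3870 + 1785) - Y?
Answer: -6229559/2069730 ≈ -3.0098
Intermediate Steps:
Y = 3305/1098 (Y = 4 - (-1540 + 453)/(-131*(-1) - 1229) = 4 - (-1087)/(131 - 1229) = 4 - (-1087)/(-1098) = 4 - (-1087)*(-1)/1098 = 4 - 1*1087/1098 = 4 - 1087/1098 = 3305/1098 ≈ 3.0100)
1/(3870 + 1785) - Y = 1/(3870 + 1785) - 1*3305/1098 = 1/5655 - 3305/1098 = -6229559/2069730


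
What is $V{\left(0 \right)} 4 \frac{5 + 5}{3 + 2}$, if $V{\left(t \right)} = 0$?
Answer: $0$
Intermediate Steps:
$V{\left(0 \right)} 4 \frac{5 + 5}{3 + 2} = 0 \cdot 4 \frac{5 + 5}{3 + 2} = 0 \cdot \frac{10}{5} = 0 \cdot 10 \cdot \frac{1}{5} = 0 \cdot 2 = 0$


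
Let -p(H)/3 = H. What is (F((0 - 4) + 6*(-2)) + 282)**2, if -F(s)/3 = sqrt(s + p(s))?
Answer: 79812 - 6768*sqrt(2) ≈ 70241.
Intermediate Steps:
p(H) = -3*H
F(s) = -3*sqrt(2)*sqrt(-s) (F(s) = -3*sqrt(s - 3*s) = -3*sqrt(2)*sqrt(-s))
(F((0 - 4) + 6*(-2)) + 282)**2 = (-3*sqrt(2)*sqrt(-((0 - 4) + 6*(-2))) + 282)**2 = (-3*sqrt(2)*sqrt(-(-4 - 12)) + 282)**2 = (-3*sqrt(2)*sqrt(-1*(-16)) + 282)**2 = (-3*sqrt(2)*sqrt(16) + 282)**2 = (-3*sqrt(2)*4 + 282)**2 = (-12*sqrt(2) + 282)**2 = (282 - 12*sqrt(2))**2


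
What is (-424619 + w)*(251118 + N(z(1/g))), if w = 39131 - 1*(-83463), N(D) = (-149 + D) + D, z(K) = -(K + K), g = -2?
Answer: -75799516275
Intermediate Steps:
z(K) = -2*K
N(D) = -149 + 2*D
w = 122594 (w = 39131 + 83463 = 122594)
(-424619 + w)*(251118 + N(z(1/g))) = (-424619 + 122594)*(251118 + (-149 + 2*(-2/(-2)))) = -302025*(251118 + (-149 + 2*(-2*(-½)))) = -302025*(251118 + (-149 + 2*1)) = -302025*(251118 + (-149 + 2)) = -302025*(251118 - 147) = -302025*250971 = -75799516275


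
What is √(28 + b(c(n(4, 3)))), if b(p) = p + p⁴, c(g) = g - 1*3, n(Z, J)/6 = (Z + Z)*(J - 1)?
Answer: √74805322 ≈ 8649.0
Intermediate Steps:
n(Z, J) = 12*Z*(-1 + J) (n(Z, J) = 6*((Z + Z)*(J - 1)) = 6*((2*Z)*(-1 + J)) = 6*(2*Z*(-1 + J)) = 12*Z*(-1 + J))
c(g) = -3 + g (c(g) = g - 3 = -3 + g)
√(28 + b(c(n(4, 3)))) = √(28 + ((-3 + 12*4*(-1 + 3)) + (-3 + 12*4*(-1 + 3))⁴)) = √(28 + ((-3 + 12*4*2) + (-3 + 12*4*2)⁴)) = √(28 + ((-3 + 96) + (-3 + 96)⁴)) = √(28 + (93 + 93⁴)) = √(28 + (93 + 74805201)) = √(28 + 74805294) = √74805322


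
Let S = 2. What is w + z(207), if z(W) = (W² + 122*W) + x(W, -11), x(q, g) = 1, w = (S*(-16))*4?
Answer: 67976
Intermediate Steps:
w = -128 (w = (2*(-16))*4 = -32*4 = -128)
z(W) = 1 + W² + 122*W (z(W) = (W² + 122*W) + 1 = 1 + W² + 122*W)
w + z(207) = -128 + (1 + 207² + 122*207) = -128 + (1 + 42849 + 25254) = -128 + 68104 = 67976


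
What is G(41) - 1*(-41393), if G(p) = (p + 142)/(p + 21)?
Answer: 2566549/62 ≈ 41396.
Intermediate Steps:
G(p) = (142 + p)/(21 + p)
G(41) - 1*(-41393) = (142 + 41)/(21 + 41) - 1*(-41393) = 183/62 + 41393 = 2566549/62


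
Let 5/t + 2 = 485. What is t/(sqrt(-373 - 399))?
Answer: -5*I*sqrt(193)/186438 ≈ -0.00037258*I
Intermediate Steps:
t = 5/483 (t = 5/(-2 + 485) = 5/483 ≈ 0.010352)
t/(sqrt(-373 - 399)) = 5/(483*(sqrt(-373 - 399))) = 5/(483*(sqrt(-772))) = 5/(483*((2*I*sqrt(193)))) = 5*(-I*sqrt(193)/386)/483 = -5*I*sqrt(193)/186438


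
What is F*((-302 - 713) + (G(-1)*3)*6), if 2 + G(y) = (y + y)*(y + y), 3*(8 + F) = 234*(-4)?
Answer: 313280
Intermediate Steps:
F = -320 (F = -8 + (234*(-4))/3 = -8 + (⅓)*(-936) = -8 - 312 = -320)
G(y) = -2 + 4*y² (G(y) = -2 + (y + y)*(y + y) = -2 + (2*y)*(2*y) = -2 + 4*y²)
F*((-302 - 713) + (G(-1)*3)*6) = -320*((-302 - 713) + ((-2 + 4*(-1)²)*3)*6) = -320*(-1015 + ((-2 + 4*1)*3)*6) = -320*(-1015 + ((-2 + 4)*3)*6) = -320*(-1015 + (2*3)*6) = -320*(-1015 + 6*6) = -320*(-1015 + 36) = -320*(-979) = 313280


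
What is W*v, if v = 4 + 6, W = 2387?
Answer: 23870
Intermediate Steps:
v = 10
W*v = 2387*10 = 23870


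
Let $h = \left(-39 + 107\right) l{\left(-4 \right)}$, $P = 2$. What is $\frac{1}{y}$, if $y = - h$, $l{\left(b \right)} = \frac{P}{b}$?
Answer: $\frac{1}{34} \approx 0.029412$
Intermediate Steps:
$l{\left(b \right)} = \frac{2}{b}$
$h = -34$ ($h = \left(-39 + 107\right) \frac{2}{-4} = 68 \cdot 2 \left(- \frac{1}{4}\right) = 68 \left(- \frac{1}{2}\right) = -34$)
$y = 34$ ($y = \left(-1\right) \left(-34\right) = 34$)
$\frac{1}{y} = \frac{1}{34}$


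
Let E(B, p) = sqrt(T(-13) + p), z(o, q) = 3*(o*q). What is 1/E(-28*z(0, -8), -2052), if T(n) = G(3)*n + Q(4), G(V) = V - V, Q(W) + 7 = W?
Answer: -I*sqrt(2055)/2055 ≈ -0.022059*I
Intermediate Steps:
Q(W) = -7 + W
G(V) = 0
z(o, q) = 3*o*q
T(n) = -3 (T(n) = 0*n + (-7 + 4) = 0 - 3 = -3)
E(B, p) = sqrt(-3 + p)
1/E(-28*z(0, -8), -2052) = 1/(sqrt(-3 - 2052)) = 1/(sqrt(-2055)) = 1/(I*sqrt(2055)) = -I*sqrt(2055)/2055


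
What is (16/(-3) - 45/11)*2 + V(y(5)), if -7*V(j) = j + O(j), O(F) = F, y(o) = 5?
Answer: -4684/231 ≈ -20.277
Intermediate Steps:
V(j) = -2*j/7 (V(j) = -(j + j)/7 = -2*j/7)
(16/(-3) - 45/11)*2 + V(y(5)) = (16/(-3) - 45/11)*2 - 2/7*5 = (16*(-⅓) - 45*1/11)*2 - 10/7 = (-16/3 - 45/11)*2 - 10/7 = -311/33*2 - 10/7 = -622/33 - 10/7 = -4684/231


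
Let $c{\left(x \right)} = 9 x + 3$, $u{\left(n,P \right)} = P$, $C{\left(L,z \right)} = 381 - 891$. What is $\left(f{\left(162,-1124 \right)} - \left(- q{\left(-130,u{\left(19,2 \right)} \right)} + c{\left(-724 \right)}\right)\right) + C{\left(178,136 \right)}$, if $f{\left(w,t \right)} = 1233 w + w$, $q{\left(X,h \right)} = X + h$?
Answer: $205783$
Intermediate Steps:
$C{\left(L,z \right)} = -510$ ($C{\left(L,z \right)} = 381 - 891 = -510$)
$c{\left(x \right)} = 3 + 9 x$
$f{\left(w,t \right)} = 1234 w$
$\left(f{\left(162,-1124 \right)} - \left(- q{\left(-130,u{\left(19,2 \right)} \right)} + c{\left(-724 \right)}\right)\right) + C{\left(178,136 \right)} = \left(1234 \cdot 162 + \left(\left(-130 + 2\right) - \left(3 + 9 \left(-724\right)\right)\right)\right) - 510 = \left(199908 - -6385\right) - 510 = \left(199908 + \left(-128 + 6513\right)\right) - 510 = \left(199908 + 6385\right) - 510 = 206293 - 510 = 205783$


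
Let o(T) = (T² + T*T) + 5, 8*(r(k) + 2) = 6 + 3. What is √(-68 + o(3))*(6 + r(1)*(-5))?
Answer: 249*I*√5/8 ≈ 69.598*I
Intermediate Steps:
r(k) = -7/8 (r(k) = -2 + (6 + 3)/8 = -2 + (⅛)*9 = -2 + 9/8 = -7/8)
o(T) = 5 + 2*T² (o(T) = (T² + T²) + 5 = 2*T² + 5 = 5 + 2*T²)
√(-68 + o(3))*(6 + r(1)*(-5)) = √(-68 + (5 + 2*3²))*(6 - 7/8*(-5)) = √(-68 + (5 + 2*9))*(6 + 35/8) = √(-68 + (5 + 18))*(83/8) = √(-68 + 23)*(83/8) = √(-45)*(83/8) = (3*I*√5)*(83/8) = 249*I*√5/8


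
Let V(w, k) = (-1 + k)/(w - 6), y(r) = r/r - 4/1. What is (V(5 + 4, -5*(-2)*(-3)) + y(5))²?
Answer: 1600/9 ≈ 177.78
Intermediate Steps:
y(r) = -3 (y(r) = 1 - 4*1 = 1 - 4 = -3)
V(w, k) = (-1 + k)/(-6 + w)
(V(5 + 4, -5*(-2)*(-3)) + y(5))² = ((-1 - 5*(-2)*(-3))/(-6 + (5 + 4)) - 3)² = ((-1 + 10*(-3))/(-6 + 9) - 3)² = ((-1 - 30)/3 - 3)² = ((⅓)*(-31) - 3)² = (-31/3 - 3)² = (-40/3)² = 1600/9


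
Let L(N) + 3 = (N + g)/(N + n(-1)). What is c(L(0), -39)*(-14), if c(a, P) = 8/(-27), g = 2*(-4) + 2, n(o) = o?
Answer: 112/27 ≈ 4.1481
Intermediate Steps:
g = -6 (g = -8 + 2 = -6)
L(N) = -3 + (-6 + N)/(-1 + N) (L(N) = -3 + (N - 6)/(N - 1) = -3 + (-6 + N)/(-1 + N))
c(a, P) = -8/27 (c(a, P) = 8*(-1/27) = -8/27)
c(L(0), -39)*(-14) = -8/27*(-14) = 112/27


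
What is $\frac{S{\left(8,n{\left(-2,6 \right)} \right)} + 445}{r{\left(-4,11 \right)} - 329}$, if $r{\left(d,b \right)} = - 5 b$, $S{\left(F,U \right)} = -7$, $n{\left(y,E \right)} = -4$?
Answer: $- \frac{73}{64} \approx -1.1406$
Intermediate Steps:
$\frac{S{\left(8,n{\left(-2,6 \right)} \right)} + 445}{r{\left(-4,11 \right)} - 329} = \frac{-7 + 445}{\left(-5\right) 11 - 329} = \frac{438}{-55 - 329} = \frac{438}{-384} = 438 \left(- \frac{1}{384}\right) = - \frac{73}{64}$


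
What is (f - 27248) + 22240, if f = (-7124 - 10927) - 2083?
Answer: -25142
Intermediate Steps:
f = -20134 (f = -18051 - 2083 = -20134)
(f - 27248) + 22240 = (-20134 - 27248) + 22240 = -47382 + 22240 = -25142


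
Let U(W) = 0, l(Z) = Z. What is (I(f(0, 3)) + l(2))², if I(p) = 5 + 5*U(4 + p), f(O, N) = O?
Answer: 49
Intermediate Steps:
I(p) = 5 (I(p) = 5 + 5*0 = 5 + 0 = 5)
(I(f(0, 3)) + l(2))² = (5 + 2)² = 7² = 49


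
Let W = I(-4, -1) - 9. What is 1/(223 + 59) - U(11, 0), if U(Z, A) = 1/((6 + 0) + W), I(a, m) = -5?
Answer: 145/1128 ≈ 0.12855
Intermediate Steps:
W = -14 (W = -5 - 9 = -14)
U(Z, A) = -1/8 (U(Z, A) = 1/((6 + 0) - 14) = 1/(6 - 14) = 1/(-8) = -1/8)
1/(223 + 59) - U(11, 0) = 1/(223 + 59) - 1*(-1/8) = 1/282 + 1/8 = 145/1128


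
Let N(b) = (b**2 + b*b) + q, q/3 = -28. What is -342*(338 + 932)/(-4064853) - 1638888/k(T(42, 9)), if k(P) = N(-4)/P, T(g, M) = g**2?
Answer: 75330023537796/1354951 ≈ 5.5596e+7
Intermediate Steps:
q = -84 (q = 3*(-28) = -84)
N(b) = -84 + 2*b**2 (N(b) = (b**2 + b*b) - 84 = (b**2 + b**2) - 84 = 2*b**2 - 84 = -84 + 2*b**2)
k(P) = -52/P (k(P) = (-84 + 2*(-4)**2)/P = (-84 + 2*16)/P = (-84 + 32)/P = -52/P)
-342*(338 + 932)/(-4064853) - 1638888/k(T(42, 9)) = -342*(338 + 932)/(-4064853) - 1638888/((-52/(42**2))) = -342*1270*(-1/4064853) - 1638888/((-52/1764)) = -434340*(-1/4064853) - 1638888/((-52*1/1764)) = 144780/1354951 - 1638888/(-13/441) = 144780/1354951 - 1638888*(-441/13) = 144780/1354951 + 722749608/13 = 75330023537796/1354951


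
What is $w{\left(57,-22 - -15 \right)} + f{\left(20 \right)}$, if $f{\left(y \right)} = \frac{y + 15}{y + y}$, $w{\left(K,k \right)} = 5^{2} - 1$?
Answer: $\frac{199}{8} \approx 24.875$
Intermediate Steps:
$w{\left(K,k \right)} = 24$ ($w{\left(K,k \right)} = 25 - 1 = 24$)
$f{\left(y \right)} = \frac{15 + y}{2 y}$
$w{\left(57,-22 - -15 \right)} + f{\left(20 \right)} = 24 + \frac{15 + 20}{2 \cdot 20} = 24 + \frac{1}{2} \cdot \frac{1}{20} \cdot 35 = 24 + \frac{7}{8} = \frac{199}{8}$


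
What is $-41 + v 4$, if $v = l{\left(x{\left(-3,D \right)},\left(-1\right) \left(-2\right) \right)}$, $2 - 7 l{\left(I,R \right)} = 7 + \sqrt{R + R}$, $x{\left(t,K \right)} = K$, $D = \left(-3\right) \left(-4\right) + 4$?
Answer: $-45$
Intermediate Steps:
$D = 16$ ($D = 12 + 4 = 16$)
$l{\left(I,R \right)} = - \frac{5}{7} - \frac{\sqrt{2} \sqrt{R}}{7}$ ($l{\left(I,R \right)} = \frac{2}{7} - \frac{7 + \sqrt{R + R}}{7} = \frac{2}{7} - \frac{7 + \sqrt{2 R}}{7} = \frac{2}{7} - \frac{7 + \sqrt{2} \sqrt{R}}{7} = \frac{2}{7} - \left(1 + \frac{\sqrt{2} \sqrt{R}}{7}\right) = - \frac{5}{7} - \frac{\sqrt{2} \sqrt{R}}{7}$)
$v = -1$ ($v = - \frac{5}{7} - \frac{\sqrt{2} \sqrt{\left(-1\right) \left(-2\right)}}{7} = - \frac{5}{7} - \frac{\sqrt{2} \sqrt{2}}{7} = - \frac{5}{7} - \frac{2}{7} = -1$)
$-41 + v 4 = -41 - 4 = -45$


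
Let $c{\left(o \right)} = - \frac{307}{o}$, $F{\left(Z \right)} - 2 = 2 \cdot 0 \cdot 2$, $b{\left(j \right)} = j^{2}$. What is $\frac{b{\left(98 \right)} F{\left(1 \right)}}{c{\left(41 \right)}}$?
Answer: $- \frac{787528}{307} \approx -2565.2$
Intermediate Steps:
$F{\left(Z \right)} = 2$ ($F{\left(Z \right)} = 2 + 2 \cdot 0 \cdot 2 = 2 + 0 \cdot 2 = 2 + 0 = 2$)
$\frac{b{\left(98 \right)} F{\left(1 \right)}}{c{\left(41 \right)}} = \frac{98^{2} \cdot 2}{\left(-307\right) \frac{1}{41}} = \frac{9604 \cdot 2}{\left(-307\right) \frac{1}{41}} = \frac{19208}{- \frac{307}{41}} = 19208 \left(- \frac{41}{307}\right) = - \frac{787528}{307}$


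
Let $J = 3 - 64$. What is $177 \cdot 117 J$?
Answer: $-1263249$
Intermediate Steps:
$J = -61$
$177 \cdot 117 J = 177 \cdot 117 \left(-61\right) = 20709 \left(-61\right) = -1263249$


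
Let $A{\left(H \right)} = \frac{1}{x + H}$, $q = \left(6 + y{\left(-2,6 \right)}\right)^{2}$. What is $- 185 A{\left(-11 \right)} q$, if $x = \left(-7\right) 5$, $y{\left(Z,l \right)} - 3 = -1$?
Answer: $\frac{5920}{23} \approx 257.39$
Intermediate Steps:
$y{\left(Z,l \right)} = 2$ ($y{\left(Z,l \right)} = 3 - 1 = 2$)
$x = -35$
$q = 64$ ($q = \left(6 + 2\right)^{2} = 8^{2} = 64$)
$A{\left(H \right)} = \frac{1}{-35 + H}$
$- 185 A{\left(-11 \right)} q = - \frac{185}{-35 - 11} \cdot 64 = - \frac{185}{-46} \cdot 64 = \left(-185\right) \left(- \frac{1}{46}\right) 64 = \frac{185}{46} \cdot 64 = \frac{5920}{23}$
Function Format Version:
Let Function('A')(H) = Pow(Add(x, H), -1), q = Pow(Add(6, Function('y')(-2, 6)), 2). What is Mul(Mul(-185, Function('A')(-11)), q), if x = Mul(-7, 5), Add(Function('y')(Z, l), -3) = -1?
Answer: Rational(5920, 23) ≈ 257.39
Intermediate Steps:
Function('y')(Z, l) = 2 (Function('y')(Z, l) = Add(3, -1) = 2)
x = -35
q = 64 (q = Pow(Add(6, 2), 2) = Pow(8, 2) = 64)
Function('A')(H) = Pow(Add(-35, H), -1)
Mul(Mul(-185, Function('A')(-11)), q) = Mul(Mul(-185, Pow(Add(-35, -11), -1)), 64) = Mul(Mul(-185, Pow(-46, -1)), 64) = Mul(Mul(-185, Rational(-1, 46)), 64) = Mul(Rational(185, 46), 64) = Rational(5920, 23)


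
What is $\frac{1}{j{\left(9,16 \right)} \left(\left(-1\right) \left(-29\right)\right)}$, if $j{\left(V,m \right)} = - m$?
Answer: $- \frac{1}{464} \approx -0.0021552$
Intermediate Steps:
$\frac{1}{j{\left(9,16 \right)} \left(\left(-1\right) \left(-29\right)\right)} = \frac{1}{\left(-1\right) 16 \left(\left(-1\right) \left(-29\right)\right)} = \frac{1}{\left(-16\right) 29} = \frac{1}{-464} = - \frac{1}{464}$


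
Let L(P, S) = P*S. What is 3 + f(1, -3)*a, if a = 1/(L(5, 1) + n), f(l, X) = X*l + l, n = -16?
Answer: 35/11 ≈ 3.1818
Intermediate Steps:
f(l, X) = l + X*l
a = -1/11 (a = 1/(5*1 - 16) = 1/(5 - 16) = 1/(-11) = -1/11 ≈ -0.090909)
3 + f(1, -3)*a = 3 + (1*(1 - 3))*(-1/11) = 3 + (1*(-2))*(-1/11) = 3 - 2*(-1/11) = 3 + 2/11 = 35/11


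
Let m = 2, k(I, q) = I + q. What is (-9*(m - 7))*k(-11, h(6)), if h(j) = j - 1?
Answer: -270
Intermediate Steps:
h(j) = -1 + j
(-9*(m - 7))*k(-11, h(6)) = (-9*(2 - 7))*(-11 + (-1 + 6)) = (-9*(-5))*(-11 + 5) = 45*(-6) = -270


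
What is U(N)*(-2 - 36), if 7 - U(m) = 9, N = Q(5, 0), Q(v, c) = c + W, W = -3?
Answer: 76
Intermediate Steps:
Q(v, c) = -3 + c (Q(v, c) = c - 3 = -3 + c)
N = -3 (N = -3 + 0 = -3)
U(m) = -2 (U(m) = 7 - 1*9 = 7 - 9 = -2)
U(N)*(-2 - 36) = -2*(-2 - 36) = -2*(-38) = 76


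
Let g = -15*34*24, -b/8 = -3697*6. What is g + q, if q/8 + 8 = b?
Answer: 1407344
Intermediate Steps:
b = 177456 (b = -(-29576)*6 = -8*(-22182) = 177456)
g = -12240 (g = -510*24 = -12240)
q = 1419584 (q = -64 + 8*177456 = -64 + 1419648 = 1419584)
g + q = -12240 + 1419584 = 1407344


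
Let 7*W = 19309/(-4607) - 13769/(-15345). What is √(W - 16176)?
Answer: I*√440156938550876213590/164953635 ≈ 127.19*I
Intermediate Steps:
W = -232862822/494860905 (W = (19309/(-4607) - 13769/(-15345))/7 = (19309*(-1/4607) - 13769*(-1/15345))/7 = (-19309/4607 + 13769/15345)/7 = (⅐)*(-232862822/70694415) = -232862822/494860905 ≈ -0.47056)
√(W - 16176) = √(-232862822/494860905 - 16176) = √(-8005102862102/494860905) = I*√440156938550876213590/164953635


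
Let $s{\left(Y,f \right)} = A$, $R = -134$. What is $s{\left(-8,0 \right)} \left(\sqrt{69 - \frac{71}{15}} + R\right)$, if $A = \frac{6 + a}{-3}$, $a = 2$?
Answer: $\frac{1072}{3} - \frac{16 \sqrt{3615}}{45} \approx 335.96$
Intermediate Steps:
$A = - \frac{8}{3}$ ($A = \frac{6 + 2}{-3} = 8 \left(- \frac{1}{3}\right) = - \frac{8}{3} \approx -2.6667$)
$s{\left(Y,f \right)} = - \frac{8}{3}$
$s{\left(-8,0 \right)} \left(\sqrt{69 - \frac{71}{15}} + R\right) = - \frac{8 \left(\sqrt{69 - \frac{71}{15}} - 134\right)}{3} = - \frac{8 \left(\sqrt{\frac{964}{15}} - 134\right)}{3} = - \frac{8 \left(\frac{2 \sqrt{3615}}{15} - 134\right)}{3} = - \frac{8 \left(-134 + \frac{2 \sqrt{3615}}{15}\right)}{3} = \frac{1072}{3} - \frac{16 \sqrt{3615}}{45}$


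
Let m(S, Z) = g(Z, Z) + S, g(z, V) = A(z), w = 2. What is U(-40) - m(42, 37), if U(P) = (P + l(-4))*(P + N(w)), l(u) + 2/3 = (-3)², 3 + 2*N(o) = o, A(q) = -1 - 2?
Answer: 2487/2 ≈ 1243.5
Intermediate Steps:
A(q) = -3
N(o) = -3/2 + o/2
g(z, V) = -3
l(u) = 25/3 (l(u) = -⅔ + (-3)² = -⅔ + 9 = 25/3)
m(S, Z) = -3 + S
U(P) = (-½ + P)*(25/3 + P) (U(P) = (P + 25/3)*(P + (-3/2 + (½)*2)) = (25/3 + P)*(P + (-3/2 + 1)) = (25/3 + P)*(P - ½) = (25/3 + P)*(-½ + P) = (-½ + P)*(25/3 + P))
U(-40) - m(42, 37) = (-25/6 + (-40)² + (47/6)*(-40)) - (-3 + 42) = (-25/6 + 1600 - 940/3) - 1*39 = 2565/2 - 39 = 2487/2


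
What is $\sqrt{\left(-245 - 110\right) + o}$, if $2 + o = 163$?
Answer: $i \sqrt{194} \approx 13.928 i$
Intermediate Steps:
$o = 161$ ($o = -2 + 163 = 161$)
$\sqrt{\left(-245 - 110\right) + o} = \sqrt{\left(-245 - 110\right) + 161} = \sqrt{-355 + 161} = \sqrt{-194} = i \sqrt{194}$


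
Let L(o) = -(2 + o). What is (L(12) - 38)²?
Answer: 2704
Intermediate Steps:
L(o) = -2 - o
(L(12) - 38)² = ((-2 - 1*12) - 38)² = ((-2 - 12) - 38)² = (-14 - 38)² = (-52)² = 2704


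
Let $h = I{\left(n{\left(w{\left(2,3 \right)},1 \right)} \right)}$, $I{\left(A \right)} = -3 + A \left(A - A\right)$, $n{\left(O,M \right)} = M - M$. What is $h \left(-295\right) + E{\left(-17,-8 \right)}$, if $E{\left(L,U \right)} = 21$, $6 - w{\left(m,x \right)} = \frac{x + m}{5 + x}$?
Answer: $906$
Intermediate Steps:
$w{\left(m,x \right)} = 6 - \frac{m + x}{5 + x}$ ($w{\left(m,x \right)} = 6 - \frac{x + m}{5 + x} = 6 - \frac{m + x}{5 + x}$)
$n{\left(O,M \right)} = 0$
$I{\left(A \right)} = -3$ ($I{\left(A \right)} = -3 + A 0 = -3 + 0 = -3$)
$h = -3$
$h \left(-295\right) + E{\left(-17,-8 \right)} = \left(-3\right) \left(-295\right) + 21 = 885 + 21 = 906$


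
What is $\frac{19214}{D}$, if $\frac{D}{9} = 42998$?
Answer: $\frac{9607}{193491} \approx 0.049651$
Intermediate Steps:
$D = 386982$ ($D = 9 \cdot 42998 = 386982$)
$\frac{19214}{D} = \frac{19214}{386982} = 19214 \cdot \frac{1}{386982} = \frac{9607}{193491}$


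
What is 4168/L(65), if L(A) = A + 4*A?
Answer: 4168/325 ≈ 12.825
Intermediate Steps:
L(A) = 5*A
4168/L(65) = 4168/((5*65)) = 4168/325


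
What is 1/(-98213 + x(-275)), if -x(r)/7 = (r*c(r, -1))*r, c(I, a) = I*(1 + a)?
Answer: -1/98213 ≈ -1.0182e-5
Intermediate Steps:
x(r) = 0 (x(r) = -7*r*(r*(1 - 1))*r = -7*r*(r*0)*r = -7*r*0*r = -0*r = -7*0 = 0)
1/(-98213 + x(-275)) = 1/(-98213 + 0) = 1/(-98213) = -1/98213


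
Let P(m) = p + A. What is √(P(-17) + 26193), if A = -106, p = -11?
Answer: 2*√6519 ≈ 161.48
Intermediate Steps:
P(m) = -117 (P(m) = -11 - 106 = -117)
√(P(-17) + 26193) = √(-117 + 26193) = √26076 = 2*√6519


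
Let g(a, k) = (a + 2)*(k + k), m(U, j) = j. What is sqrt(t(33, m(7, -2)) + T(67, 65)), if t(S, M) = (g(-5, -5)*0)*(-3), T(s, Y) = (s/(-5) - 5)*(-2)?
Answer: 2*sqrt(230)/5 ≈ 6.0663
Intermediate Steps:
g(a, k) = 2*k*(2 + a) (g(a, k) = (2 + a)*(2*k) = 2*k*(2 + a))
T(s, Y) = 10 + 2*s/5 (T(s, Y) = (s*(-1/5) - 5)*(-2) = (-s/5 - 5)*(-2) = (-5 - s/5)*(-2) = 10 + 2*s/5)
t(S, M) = 0 (t(S, M) = ((2*(-5)*(2 - 5))*0)*(-3) = ((2*(-5)*(-3))*0)*(-3) = (30*0)*(-3) = 0*(-3) = 0)
sqrt(t(33, m(7, -2)) + T(67, 65)) = sqrt(0 + (10 + (2/5)*67)) = sqrt(0 + (10 + 134/5)) = sqrt(0 + 184/5) = sqrt(184/5) = 2*sqrt(230)/5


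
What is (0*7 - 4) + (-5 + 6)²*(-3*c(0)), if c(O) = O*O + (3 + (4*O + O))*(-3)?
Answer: 23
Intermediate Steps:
c(O) = -9 + O² - 15*O (c(O) = O² + (3 + 5*O)*(-3) = O² + (-9 - 15*O) = -9 + O² - 15*O)
(0*7 - 4) + (-5 + 6)²*(-3*c(0)) = (0*7 - 4) + (-5 + 6)²*(-3*(-9 + 0² - 15*0)) = (0 - 4) + 1²*(-3*(-9 + 0 + 0)) = -4 + 1*(-3*(-9)) = -4 + 1*27 = -4 + 27 = 23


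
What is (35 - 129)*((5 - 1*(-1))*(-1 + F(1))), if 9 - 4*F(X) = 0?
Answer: -705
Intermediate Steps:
F(X) = 9/4 (F(X) = 9/4 - ¼*0 = 9/4 + 0 = 9/4)
(35 - 129)*((5 - 1*(-1))*(-1 + F(1))) = (35 - 129)*((5 - 1*(-1))*(-1 + 9/4)) = -94*(5 + 1)*5/4 = -564*5/4 = -94*15/2 = -705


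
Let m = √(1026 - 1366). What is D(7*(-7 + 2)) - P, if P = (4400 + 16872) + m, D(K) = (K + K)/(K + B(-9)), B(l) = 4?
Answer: -659362/31 - 2*I*√85 ≈ -21270.0 - 18.439*I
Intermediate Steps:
m = 2*I*√85 (m = √(-340) = 2*I*√85 ≈ 18.439*I)
D(K) = 2*K/(4 + K) (D(K) = (K + K)/(K + 4) = (2*K)/(4 + K) = 2*K/(4 + K))
P = 21272 + 2*I*√85 (P = (4400 + 16872) + 2*I*√85 = 21272 + 2*I*√85 ≈ 21272.0 + 18.439*I)
D(7*(-7 + 2)) - P = 2*(7*(-7 + 2))/(4 + 7*(-7 + 2)) - (21272 + 2*I*√85) = 2*(7*(-5))/(4 + 7*(-5)) + (-21272 - 2*I*√85) = 2*(-35)/(4 - 35) + (-21272 - 2*I*√85) = 2*(-35)/(-31) + (-21272 - 2*I*√85) = 2*(-35)*(-1/31) + (-21272 - 2*I*√85) = 70/31 + (-21272 - 2*I*√85) = -659362/31 - 2*I*√85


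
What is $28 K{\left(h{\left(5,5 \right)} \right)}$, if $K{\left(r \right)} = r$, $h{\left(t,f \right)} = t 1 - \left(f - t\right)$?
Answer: $140$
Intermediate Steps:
$h{\left(t,f \right)} = - f + 2 t$ ($h{\left(t,f \right)} = t - \left(f - t\right) = - f + 2 t$)
$28 K{\left(h{\left(5,5 \right)} \right)} = 28 \left(\left(-1\right) 5 + 2 \cdot 5\right) = 28 \left(-5 + 10\right) = 28 \cdot 5 = 140$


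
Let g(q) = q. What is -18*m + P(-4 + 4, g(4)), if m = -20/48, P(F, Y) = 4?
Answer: 23/2 ≈ 11.500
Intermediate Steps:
m = -5/12 (m = -20*1/48 = -5/12 ≈ -0.41667)
-18*m + P(-4 + 4, g(4)) = -18*(-5/12) + 4 = 15/2 + 4 = 23/2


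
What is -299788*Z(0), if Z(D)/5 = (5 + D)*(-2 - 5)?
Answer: 52462900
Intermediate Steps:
Z(D) = -175 - 35*D (Z(D) = 5*((5 + D)*(-2 - 5)) = 5*((5 + D)*(-7)) = 5*(-35 - 7*D) = -175 - 35*D)
-299788*Z(0) = -299788*(-175 - 35*0) = -299788*(-175 + 0) = -299788*(-175) = 52462900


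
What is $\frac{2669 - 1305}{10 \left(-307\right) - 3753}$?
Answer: $- \frac{1364}{6823} \approx -0.19991$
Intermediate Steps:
$\frac{2669 - 1305}{10 \left(-307\right) - 3753} = \frac{1364}{-3070 - 3753} = \frac{1364}{-6823} = 1364 \left(- \frac{1}{6823}\right) = - \frac{1364}{6823}$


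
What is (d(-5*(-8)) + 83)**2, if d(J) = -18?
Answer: 4225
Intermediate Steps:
(d(-5*(-8)) + 83)**2 = (-18 + 83)**2 = 65**2 = 4225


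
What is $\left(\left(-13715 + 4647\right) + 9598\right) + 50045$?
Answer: $50575$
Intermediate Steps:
$\left(\left(-13715 + 4647\right) + 9598\right) + 50045 = \left(-9068 + 9598\right) + 50045 = 530 + 50045 = 50575$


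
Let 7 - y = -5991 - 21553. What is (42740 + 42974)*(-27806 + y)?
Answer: -21857070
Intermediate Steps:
y = 27551 (y = 7 - (-5991 - 21553) = 7 - 1*(-27544) = 7 + 27544 = 27551)
(42740 + 42974)*(-27806 + y) = (42740 + 42974)*(-27806 + 27551) = 85714*(-255) = -21857070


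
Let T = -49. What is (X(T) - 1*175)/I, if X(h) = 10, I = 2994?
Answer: -55/998 ≈ -0.055110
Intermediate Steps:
(X(T) - 1*175)/I = (10 - 1*175)/2994 = (10 - 175)*(1/2994) = -165*1/2994 = -55/998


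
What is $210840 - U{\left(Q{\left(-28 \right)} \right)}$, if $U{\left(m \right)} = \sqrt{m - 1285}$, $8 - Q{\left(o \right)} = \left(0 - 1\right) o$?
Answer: $210840 - 3 i \sqrt{145} \approx 2.1084 \cdot 10^{5} - 36.125 i$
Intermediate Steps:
$Q{\left(o \right)} = 8 + o$ ($Q{\left(o \right)} = 8 - \left(0 - 1\right) o = 8 - - o = 8 + o$)
$U{\left(m \right)} = \sqrt{-1285 + m}$
$210840 - U{\left(Q{\left(-28 \right)} \right)} = 210840 - \sqrt{-1285 + \left(8 - 28\right)} = 210840 - \sqrt{-1285 - 20} = 210840 - \sqrt{-1305} = 210840 - 3 i \sqrt{145}$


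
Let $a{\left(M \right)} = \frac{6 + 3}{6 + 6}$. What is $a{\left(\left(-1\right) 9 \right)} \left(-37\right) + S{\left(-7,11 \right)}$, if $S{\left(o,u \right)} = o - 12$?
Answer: $- \frac{187}{4} \approx -46.75$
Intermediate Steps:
$S{\left(o,u \right)} = -12 + o$
$a{\left(M \right)} = \frac{3}{4}$ ($a{\left(M \right)} = \frac{9}{12} = 9 \cdot \frac{1}{12} = \frac{3}{4}$)
$a{\left(\left(-1\right) 9 \right)} \left(-37\right) + S{\left(-7,11 \right)} = \frac{3}{4} \left(-37\right) - 19 = - \frac{111}{4} - 19 = - \frac{187}{4}$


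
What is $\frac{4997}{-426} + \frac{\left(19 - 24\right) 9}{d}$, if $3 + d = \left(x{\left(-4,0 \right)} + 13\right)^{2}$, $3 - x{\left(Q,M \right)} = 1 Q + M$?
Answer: $- \frac{2002979}{169122} \approx -11.843$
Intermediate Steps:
$x{\left(Q,M \right)} = 3 - M - Q$ ($x{\left(Q,M \right)} = 3 - \left(1 Q + M\right) = 3 - \left(Q + M\right) = 3 - \left(M + Q\right) = 3 - M - Q$)
$d = 397$ ($d = -3 + \left(\left(3 - 0 - -4\right) + 13\right)^{2} = -3 + \left(\left(3 + 0 + 4\right) + 13\right)^{2} = -3 + \left(7 + 13\right)^{2} = -3 + 20^{2} = -3 + 400 = 397$)
$\frac{4997}{-426} + \frac{\left(19 - 24\right) 9}{d} = \frac{4997}{-426} + \frac{\left(19 - 24\right) 9}{397} = 4997 \left(- \frac{1}{426}\right) + \left(-5\right) 9 \cdot \frac{1}{397} = - \frac{4997}{426} - \frac{45}{397} = - \frac{2002979}{169122}$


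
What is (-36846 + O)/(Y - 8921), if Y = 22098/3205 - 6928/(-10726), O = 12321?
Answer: 421545877875/153208236521 ≈ 2.7515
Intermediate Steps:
Y = 129613694/17188415 (Y = 22098*(1/3205) - 6928*(-1/10726) = 22098/3205 + 3464/5363 = 129613694/17188415 ≈ 7.5408)
(-36846 + O)/(Y - 8921) = (-36846 + 12321)/(129613694/17188415 - 8921) = -24525/(-153208236521/17188415) = -24525*(-17188415/153208236521) = 421545877875/153208236521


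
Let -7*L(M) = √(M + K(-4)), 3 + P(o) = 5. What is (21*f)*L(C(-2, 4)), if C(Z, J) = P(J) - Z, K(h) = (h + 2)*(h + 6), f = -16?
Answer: 0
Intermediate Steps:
P(o) = 2 (P(o) = -3 + 5 = 2)
K(h) = (2 + h)*(6 + h)
C(Z, J) = 2 - Z
L(M) = -√(-4 + M)/7 (L(M) = -√(M + (12 + (-4)² + 8*(-4)))/7 = -√(M + (12 + 16 - 32))/7 = -√(M - 4)/7 = -√(-4 + M)/7)
(21*f)*L(C(-2, 4)) = (21*(-16))*(-√(-4 + (2 - 1*(-2)))/7) = -(-48)*√(-4 + (2 + 2)) = -(-48)*√(-4 + 4) = -(-48)*√0 = -(-48)*0 = -336*0 = 0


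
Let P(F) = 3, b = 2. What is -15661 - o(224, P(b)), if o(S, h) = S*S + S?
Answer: -66061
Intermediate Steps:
o(S, h) = S + S² (o(S, h) = S² + S = S + S²)
-15661 - o(224, P(b)) = -15661 - 224*(1 + 224) = -15661 - 224*225 = -15661 - 1*50400 = -15661 - 50400 = -66061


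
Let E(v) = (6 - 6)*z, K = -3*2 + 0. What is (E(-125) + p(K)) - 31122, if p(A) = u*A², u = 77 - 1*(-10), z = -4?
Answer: -27990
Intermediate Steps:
K = -6 (K = -6 + 0 = -6)
E(v) = 0 (E(v) = (6 - 6)*(-4) = 0*(-4) = 0)
u = 87 (u = 77 + 10 = 87)
p(A) = 87*A²
(E(-125) + p(K)) - 31122 = (0 + 87*(-6)²) - 31122 = (0 + 87*36) - 31122 = (0 + 3132) - 31122 = 3132 - 31122 = -27990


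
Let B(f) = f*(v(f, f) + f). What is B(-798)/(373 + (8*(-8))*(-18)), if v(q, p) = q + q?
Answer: 1910412/1525 ≈ 1252.7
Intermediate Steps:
v(q, p) = 2*q
B(f) = 3*f² (B(f) = f*(2*f + f) = f*(3*f) = 3*f²)
B(-798)/(373 + (8*(-8))*(-18)) = (3*(-798)²)/(373 + (8*(-8))*(-18)) = (3*636804)/(373 - 64*(-18)) = 1910412/(373 + 1152) = 1910412/1525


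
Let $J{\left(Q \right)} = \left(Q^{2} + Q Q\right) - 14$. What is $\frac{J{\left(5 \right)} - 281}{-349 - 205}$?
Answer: $\frac{245}{554} \approx 0.44224$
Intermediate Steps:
$J{\left(Q \right)} = -14 + 2 Q^{2}$ ($J{\left(Q \right)} = \left(Q^{2} + Q^{2}\right) - 14 = 2 Q^{2} - 14 = -14 + 2 Q^{2}$)
$\frac{J{\left(5 \right)} - 281}{-349 - 205} = \frac{\left(-14 + 2 \cdot 5^{2}\right) - 281}{-349 - 205} = \frac{\left(-14 + 2 \cdot 25\right) - 281}{-554} = \left(\left(-14 + 50\right) - 281\right) \left(- \frac{1}{554}\right) = \left(36 - 281\right) \left(- \frac{1}{554}\right) = \left(-245\right) \left(- \frac{1}{554}\right) = \frac{245}{554}$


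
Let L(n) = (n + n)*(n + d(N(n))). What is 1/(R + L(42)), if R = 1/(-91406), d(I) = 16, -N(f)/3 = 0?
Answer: 91406/445330031 ≈ 0.00020525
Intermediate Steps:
N(f) = 0 (N(f) = -3*0 = 0)
R = -1/91406 ≈ -1.0940e-5
L(n) = 2*n*(16 + n) (L(n) = (n + n)*(n + 16) = (2*n)*(16 + n) = 2*n*(16 + n))
1/(R + L(42)) = 1/(-1/91406 + 2*42*(16 + 42)) = 1/(-1/91406 + 2*42*58) = 1/(-1/91406 + 4872) = 1/(445330031/91406) = 91406/445330031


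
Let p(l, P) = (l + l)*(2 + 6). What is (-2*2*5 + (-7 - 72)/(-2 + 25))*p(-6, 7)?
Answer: 51744/23 ≈ 2249.7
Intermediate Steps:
p(l, P) = 16*l (p(l, P) = (2*l)*8 = 16*l)
(-2*2*5 + (-7 - 72)/(-2 + 25))*p(-6, 7) = (-2*2*5 + (-7 - 72)/(-2 + 25))*(16*(-6)) = (-4*5 - 79/23)*(-96) = (-20 - 79*1/23)*(-96) = (-20 - 79/23)*(-96) = -539/23*(-96) = 51744/23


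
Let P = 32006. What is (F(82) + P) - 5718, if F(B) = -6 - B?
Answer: 26200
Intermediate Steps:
(F(82) + P) - 5718 = ((-6 - 1*82) + 32006) - 5718 = ((-6 - 82) + 32006) - 5718 = (-88 + 32006) - 5718 = 31918 - 5718 = 26200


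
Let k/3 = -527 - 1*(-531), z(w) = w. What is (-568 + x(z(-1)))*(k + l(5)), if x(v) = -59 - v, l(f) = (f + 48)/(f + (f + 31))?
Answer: -341170/41 ≈ -8321.2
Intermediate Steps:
l(f) = (48 + f)/(31 + 2*f) (l(f) = (48 + f)/(f + (31 + f)) = (48 + f)/(31 + 2*f))
k = 12 (k = 3*(-527 - 1*(-531)) = 3*(-527 + 531) = 3*4 = 12)
(-568 + x(z(-1)))*(k + l(5)) = (-568 + (-59 - 1*(-1)))*(12 + (48 + 5)/(31 + 2*5)) = (-568 + (-59 + 1))*(12 + 53/(31 + 10)) = (-568 - 58)*(12 + 53/41) = -626*(12 + (1/41)*53) = -626*(12 + 53/41) = -626*545/41 = -341170/41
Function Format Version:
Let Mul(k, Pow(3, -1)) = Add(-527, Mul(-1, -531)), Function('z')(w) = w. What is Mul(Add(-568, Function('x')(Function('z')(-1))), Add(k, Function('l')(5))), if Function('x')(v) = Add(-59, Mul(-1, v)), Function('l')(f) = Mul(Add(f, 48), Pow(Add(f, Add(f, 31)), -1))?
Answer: Rational(-341170, 41) ≈ -8321.2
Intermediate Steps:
Function('l')(f) = Mul(Pow(Add(31, Mul(2, f)), -1), Add(48, f)) (Function('l')(f) = Mul(Add(48, f), Pow(Add(f, Add(31, f)), -1)) = Mul(Add(48, f), Pow(Add(31, Mul(2, f)), -1)) = Mul(Pow(Add(31, Mul(2, f)), -1), Add(48, f)))
k = 12 (k = Mul(3, Add(-527, Mul(-1, -531))) = Mul(3, Add(-527, 531)) = Mul(3, 4) = 12)
Mul(Add(-568, Function('x')(Function('z')(-1))), Add(k, Function('l')(5))) = Mul(Add(-568, Add(-59, Mul(-1, -1))), Add(12, Mul(Pow(Add(31, Mul(2, 5)), -1), Add(48, 5)))) = Mul(Add(-568, Add(-59, 1)), Add(12, Mul(Pow(Add(31, 10), -1), 53))) = Mul(Add(-568, -58), Add(12, Mul(Pow(41, -1), 53))) = Mul(-626, Add(12, Mul(Rational(1, 41), 53))) = Mul(-626, Add(12, Rational(53, 41))) = Mul(-626, Rational(545, 41)) = Rational(-341170, 41)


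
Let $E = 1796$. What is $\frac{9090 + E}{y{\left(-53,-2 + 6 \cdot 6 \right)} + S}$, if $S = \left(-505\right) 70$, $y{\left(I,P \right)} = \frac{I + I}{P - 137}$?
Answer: $- \frac{560629}{1820472} \approx -0.30796$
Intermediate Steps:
$y{\left(I,P \right)} = \frac{2 I}{-137 + P}$
$S = -35350$
$\frac{9090 + E}{y{\left(-53,-2 + 6 \cdot 6 \right)} + S} = \frac{9090 + 1796}{2 \left(-53\right) \frac{1}{-137 + \left(-2 + 6 \cdot 6\right)} - 35350} = \frac{10886}{2 \left(-53\right) \frac{1}{-137 + \left(-2 + 36\right)} - 35350} = \frac{10886}{2 \left(-53\right) \frac{1}{-137 + 34} - 35350} = \frac{10886}{2 \left(-53\right) \frac{1}{-103} - 35350} = \frac{10886}{2 \left(-53\right) \left(- \frac{1}{103}\right) - 35350} = \frac{10886}{\frac{106}{103} - 35350} = \frac{10886}{- \frac{3640944}{103}} = 10886 \left(- \frac{103}{3640944}\right) = - \frac{560629}{1820472}$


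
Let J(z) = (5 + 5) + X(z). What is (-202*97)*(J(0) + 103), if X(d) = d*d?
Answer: -2214122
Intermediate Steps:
X(d) = d²
J(z) = 10 + z² (J(z) = (5 + 5) + z² = 10 + z²)
(-202*97)*(J(0) + 103) = (-202*97)*((10 + 0²) + 103) = -19594*((10 + 0) + 103) = -19594*(10 + 103) = -19594*113 = -2214122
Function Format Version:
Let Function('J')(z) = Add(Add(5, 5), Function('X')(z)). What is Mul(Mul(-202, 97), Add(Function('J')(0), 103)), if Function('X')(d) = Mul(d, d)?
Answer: -2214122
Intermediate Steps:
Function('X')(d) = Pow(d, 2)
Function('J')(z) = Add(10, Pow(z, 2)) (Function('J')(z) = Add(Add(5, 5), Pow(z, 2)) = Add(10, Pow(z, 2)))
Mul(Mul(-202, 97), Add(Function('J')(0), 103)) = Mul(Mul(-202, 97), Add(Add(10, Pow(0, 2)), 103)) = Mul(-19594, Add(Add(10, 0), 103)) = Mul(-19594, Add(10, 103)) = Mul(-19594, 113) = -2214122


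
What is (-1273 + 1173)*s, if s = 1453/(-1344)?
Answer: 36325/336 ≈ 108.11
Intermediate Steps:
s = -1453/1344 (s = 1453*(-1/1344) = -1453/1344 ≈ -1.0811)
(-1273 + 1173)*s = (-1273 + 1173)*(-1453/1344) = -100*(-1453/1344) = 36325/336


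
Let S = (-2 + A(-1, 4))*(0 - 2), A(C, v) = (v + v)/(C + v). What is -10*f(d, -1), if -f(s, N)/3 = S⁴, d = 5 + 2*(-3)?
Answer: 2560/27 ≈ 94.815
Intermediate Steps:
d = -1 (d = 5 - 6 = -1)
A(C, v) = 2*v/(C + v) (A(C, v) = (2*v)/(C + v) = 2*v/(C + v))
S = -4/3 (S = (-2 + 2*4/(-1 + 4))*(0 - 2) = (-2 + 2*4/3)*(-2) = (-2 + 2*4*(⅓))*(-2) = (-2 + 8/3)*(-2) = (⅔)*(-2) = -4/3 ≈ -1.3333)
f(s, N) = -256/27 (f(s, N) = -3*(-4/3)⁴ = -3*256/81 = -256/27)
-10*f(d, -1) = -10*(-256/27) = 2560/27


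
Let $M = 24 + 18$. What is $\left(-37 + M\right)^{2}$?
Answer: $25$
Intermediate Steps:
$M = 42$
$\left(-37 + M\right)^{2} = \left(-37 + 42\right)^{2} = 5^{2} = 25$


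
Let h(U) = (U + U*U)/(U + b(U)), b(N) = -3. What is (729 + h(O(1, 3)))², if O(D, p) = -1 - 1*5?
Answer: 4739329/9 ≈ 5.2659e+5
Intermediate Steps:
O(D, p) = -6 (O(D, p) = -1 - 5 = -6)
h(U) = (U + U²)/(-3 + U) (h(U) = (U + U*U)/(U - 3) = (U + U²)/(-3 + U))
(729 + h(O(1, 3)))² = (729 - 6*(1 - 6)/(-3 - 6))² = (729 - 6*(-5)/(-9))² = (729 - 6*(-⅑)*(-5))² = (729 - 10/3)² = (2177/3)² = 4739329/9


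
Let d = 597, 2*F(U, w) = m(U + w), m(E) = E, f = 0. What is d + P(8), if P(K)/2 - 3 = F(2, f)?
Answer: 605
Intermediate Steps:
F(U, w) = U/2 + w/2 (F(U, w) = (U + w)/2 = U/2 + w/2)
P(K) = 8 (P(K) = 6 + 2*((½)*2 + (½)*0) = 6 + 2*(1 + 0) = 6 + 2*1 = 6 + 2 = 8)
d + P(8) = 597 + 8 = 605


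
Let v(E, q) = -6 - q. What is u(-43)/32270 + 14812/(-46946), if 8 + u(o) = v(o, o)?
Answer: -238310903/757473710 ≈ -0.31461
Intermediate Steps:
u(o) = -14 - o (u(o) = -8 + (-6 - o) = -14 - o)
u(-43)/32270 + 14812/(-46946) = (-14 - 1*(-43))/32270 + 14812/(-46946) = (-14 + 43)*(1/32270) + 14812*(-1/46946) = 29*(1/32270) - 7406/23473 = 29/32270 - 7406/23473 = -238310903/757473710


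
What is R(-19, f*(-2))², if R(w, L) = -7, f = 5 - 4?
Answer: 49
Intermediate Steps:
f = 1
R(-19, f*(-2))² = (-7)² = 49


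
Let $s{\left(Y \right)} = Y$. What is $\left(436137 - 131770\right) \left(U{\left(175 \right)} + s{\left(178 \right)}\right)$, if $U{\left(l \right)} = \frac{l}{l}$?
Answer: $54481693$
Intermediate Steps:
$U{\left(l \right)} = 1$
$\left(436137 - 131770\right) \left(U{\left(175 \right)} + s{\left(178 \right)}\right) = \left(436137 - 131770\right) \left(1 + 178\right) = 304367 \cdot 179 = 54481693$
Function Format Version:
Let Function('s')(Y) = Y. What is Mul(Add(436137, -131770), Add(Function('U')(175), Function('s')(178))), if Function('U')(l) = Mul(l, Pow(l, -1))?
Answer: 54481693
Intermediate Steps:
Function('U')(l) = 1
Mul(Add(436137, -131770), Add(Function('U')(175), Function('s')(178))) = Mul(Add(436137, -131770), Add(1, 178)) = Mul(304367, 179) = 54481693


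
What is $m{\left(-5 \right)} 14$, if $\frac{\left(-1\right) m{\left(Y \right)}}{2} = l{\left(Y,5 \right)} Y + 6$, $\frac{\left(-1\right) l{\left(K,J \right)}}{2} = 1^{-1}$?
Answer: $-448$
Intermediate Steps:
$l{\left(K,J \right)} = -2$ ($l{\left(K,J \right)} = - \frac{2}{1} = \left(-2\right) 1 = -2$)
$m{\left(Y \right)} = -12 + 4 Y$ ($m{\left(Y \right)} = - 2 \left(- 2 Y + 6\right) = - 2 \left(6 - 2 Y\right) = -12 + 4 Y$)
$m{\left(-5 \right)} 14 = \left(-12 + 4 \left(-5\right)\right) 14 = \left(-12 - 20\right) 14 = \left(-32\right) 14 = -448$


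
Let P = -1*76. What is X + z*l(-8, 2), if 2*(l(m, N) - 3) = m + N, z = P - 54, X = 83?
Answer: 83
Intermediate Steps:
P = -76
z = -130 (z = -76 - 54 = -130)
l(m, N) = 3 + N/2 + m/2 (l(m, N) = 3 + (m + N)/2 = 3 + (N + m)/2 = 3 + (N/2 + m/2) = 3 + N/2 + m/2)
X + z*l(-8, 2) = 83 - 130*(3 + (½)*2 + (½)*(-8)) = 83 - 130*(3 + 1 - 4) = 83 - 130*0 = 83 + 0 = 83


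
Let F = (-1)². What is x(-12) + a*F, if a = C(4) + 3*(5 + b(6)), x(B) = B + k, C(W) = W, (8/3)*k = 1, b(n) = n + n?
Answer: 347/8 ≈ 43.375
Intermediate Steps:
b(n) = 2*n
F = 1
k = 3/8 (k = (3/8)*1 = 3/8 ≈ 0.37500)
x(B) = 3/8 + B (x(B) = B + 3/8 = 3/8 + B)
a = 55 (a = 4 + 3*(5 + 2*6) = 4 + 3*(5 + 12) = 4 + 3*17 = 4 + 51 = 55)
x(-12) + a*F = (3/8 - 12) + 55*1 = -93/8 + 55 = 347/8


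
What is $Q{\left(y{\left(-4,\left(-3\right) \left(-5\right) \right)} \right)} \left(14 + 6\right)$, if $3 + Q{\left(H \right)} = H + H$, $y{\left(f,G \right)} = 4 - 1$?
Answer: $60$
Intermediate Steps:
$y{\left(f,G \right)} = 3$ ($y{\left(f,G \right)} = 4 - 1 = 3$)
$Q{\left(H \right)} = -3 + 2 H$ ($Q{\left(H \right)} = -3 + \left(H + H\right) = -3 + 2 H$)
$Q{\left(y{\left(-4,\left(-3\right) \left(-5\right) \right)} \right)} \left(14 + 6\right) = \left(-3 + 2 \cdot 3\right) \left(14 + 6\right) = \left(-3 + 6\right) 20 = 3 \cdot 20 = 60$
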